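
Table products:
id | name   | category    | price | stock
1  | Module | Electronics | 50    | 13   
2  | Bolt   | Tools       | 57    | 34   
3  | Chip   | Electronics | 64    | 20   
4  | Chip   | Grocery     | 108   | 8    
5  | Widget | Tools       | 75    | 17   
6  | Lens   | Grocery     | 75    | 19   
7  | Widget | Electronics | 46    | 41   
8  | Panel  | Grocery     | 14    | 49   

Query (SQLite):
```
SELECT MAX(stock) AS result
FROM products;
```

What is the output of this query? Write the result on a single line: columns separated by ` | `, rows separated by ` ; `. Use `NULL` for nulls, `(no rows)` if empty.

49

All stock values: [13, 34, 20, 8, 17, 19, 41, 49].
MAX of non-NULL values = 49.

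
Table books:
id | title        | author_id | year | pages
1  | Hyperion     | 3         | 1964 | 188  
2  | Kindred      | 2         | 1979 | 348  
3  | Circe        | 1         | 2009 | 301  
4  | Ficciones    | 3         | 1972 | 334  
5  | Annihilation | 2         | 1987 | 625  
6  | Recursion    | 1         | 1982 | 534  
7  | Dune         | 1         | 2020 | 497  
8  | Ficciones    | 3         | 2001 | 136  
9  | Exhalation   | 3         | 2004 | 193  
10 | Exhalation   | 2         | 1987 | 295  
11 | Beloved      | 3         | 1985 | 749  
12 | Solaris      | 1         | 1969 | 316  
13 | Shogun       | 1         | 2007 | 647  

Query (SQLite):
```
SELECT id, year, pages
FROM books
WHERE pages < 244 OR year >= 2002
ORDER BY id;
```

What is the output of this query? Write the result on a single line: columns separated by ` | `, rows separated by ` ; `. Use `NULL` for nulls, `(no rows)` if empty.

1 | 1964 | 188 ; 3 | 2009 | 301 ; 7 | 2020 | 497 ; 8 | 2001 | 136 ; 9 | 2004 | 193 ; 13 | 2007 | 647

pages < 244: ids {1, 8, 9}
year >= 2002: ids {3, 7, 9, 13}
Combine with OR.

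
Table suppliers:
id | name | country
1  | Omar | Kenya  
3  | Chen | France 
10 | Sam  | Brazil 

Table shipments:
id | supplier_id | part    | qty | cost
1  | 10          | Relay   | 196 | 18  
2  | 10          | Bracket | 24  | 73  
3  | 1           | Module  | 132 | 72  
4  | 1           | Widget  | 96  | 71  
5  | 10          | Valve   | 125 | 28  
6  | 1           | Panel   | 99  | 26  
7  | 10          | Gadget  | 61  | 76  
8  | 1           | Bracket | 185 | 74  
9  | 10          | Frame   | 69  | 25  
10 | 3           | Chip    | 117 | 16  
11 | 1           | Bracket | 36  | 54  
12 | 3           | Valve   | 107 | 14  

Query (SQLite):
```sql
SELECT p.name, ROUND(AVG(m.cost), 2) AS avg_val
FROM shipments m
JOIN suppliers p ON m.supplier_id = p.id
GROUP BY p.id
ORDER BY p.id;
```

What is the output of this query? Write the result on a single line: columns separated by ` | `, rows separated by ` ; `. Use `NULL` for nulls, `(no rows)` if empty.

Omar | 59.4 ; Chen | 15 ; Sam | 44

Join each shipments row to its suppliers via supplier_id.
Group joined rows by suppliers.id; compute ROUND(AVG(m.cost), 2) per group.
  1: ids {3, 4, 6, 8, 11} → ROUND(AVG(m.cost), 2)=59.4
  3: ids {10, 12} → ROUND(AVG(m.cost), 2)=15
  10: ids {1, 2, 5, 7, 9} → ROUND(AVG(m.cost), 2)=44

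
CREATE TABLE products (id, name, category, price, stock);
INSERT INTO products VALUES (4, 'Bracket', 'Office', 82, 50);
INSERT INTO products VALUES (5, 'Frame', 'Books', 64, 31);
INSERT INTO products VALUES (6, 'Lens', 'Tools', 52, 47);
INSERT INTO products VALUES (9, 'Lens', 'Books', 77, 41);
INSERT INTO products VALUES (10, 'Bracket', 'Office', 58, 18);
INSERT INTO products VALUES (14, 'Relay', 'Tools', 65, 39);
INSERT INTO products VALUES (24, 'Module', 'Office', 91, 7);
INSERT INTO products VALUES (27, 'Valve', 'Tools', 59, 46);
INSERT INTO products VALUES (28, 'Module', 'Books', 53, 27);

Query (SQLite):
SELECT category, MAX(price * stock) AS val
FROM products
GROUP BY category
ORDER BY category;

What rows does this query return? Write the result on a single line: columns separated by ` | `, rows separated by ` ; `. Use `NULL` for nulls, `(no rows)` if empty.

For each row compute price * stock.
Group by category; take MAX of the expression per group.
  Books: ids {5, 9, 28} → MAX(price * stock)=3157
  Office: ids {4, 10, 24} → MAX(price * stock)=4100
  Tools: ids {6, 14, 27} → MAX(price * stock)=2714

Books | 3157 ; Office | 4100 ; Tools | 2714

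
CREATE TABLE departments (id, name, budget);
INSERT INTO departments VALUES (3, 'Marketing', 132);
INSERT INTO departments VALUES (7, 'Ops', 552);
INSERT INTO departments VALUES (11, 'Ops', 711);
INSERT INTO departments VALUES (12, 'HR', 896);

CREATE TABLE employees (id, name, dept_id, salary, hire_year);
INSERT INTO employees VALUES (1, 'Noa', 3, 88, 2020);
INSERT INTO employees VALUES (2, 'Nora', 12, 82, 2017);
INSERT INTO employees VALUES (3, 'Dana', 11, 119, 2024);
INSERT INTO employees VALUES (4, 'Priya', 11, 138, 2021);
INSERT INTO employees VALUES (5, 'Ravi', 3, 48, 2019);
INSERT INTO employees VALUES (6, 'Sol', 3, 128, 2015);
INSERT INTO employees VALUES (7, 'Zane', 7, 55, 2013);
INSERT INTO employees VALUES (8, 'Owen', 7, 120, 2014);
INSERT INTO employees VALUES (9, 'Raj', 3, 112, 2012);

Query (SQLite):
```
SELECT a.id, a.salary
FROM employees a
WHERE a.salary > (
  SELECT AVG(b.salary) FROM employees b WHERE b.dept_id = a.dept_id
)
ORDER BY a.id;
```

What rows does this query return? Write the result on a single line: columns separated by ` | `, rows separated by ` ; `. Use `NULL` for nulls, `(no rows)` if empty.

4 | 138 ; 6 | 128 ; 8 | 120 ; 9 | 112

For each employees row a, compute AVG(salary) over rows sharing a.dept_id.
Keep row a if a.salary > that per-group AVG.
  dept_id=3: AVG(salary) = 94.0
  dept_id=7: AVG(salary) = 87.5
  dept_id=11: AVG(salary) = 128.5
  dept_id=12: AVG(salary) = 82.0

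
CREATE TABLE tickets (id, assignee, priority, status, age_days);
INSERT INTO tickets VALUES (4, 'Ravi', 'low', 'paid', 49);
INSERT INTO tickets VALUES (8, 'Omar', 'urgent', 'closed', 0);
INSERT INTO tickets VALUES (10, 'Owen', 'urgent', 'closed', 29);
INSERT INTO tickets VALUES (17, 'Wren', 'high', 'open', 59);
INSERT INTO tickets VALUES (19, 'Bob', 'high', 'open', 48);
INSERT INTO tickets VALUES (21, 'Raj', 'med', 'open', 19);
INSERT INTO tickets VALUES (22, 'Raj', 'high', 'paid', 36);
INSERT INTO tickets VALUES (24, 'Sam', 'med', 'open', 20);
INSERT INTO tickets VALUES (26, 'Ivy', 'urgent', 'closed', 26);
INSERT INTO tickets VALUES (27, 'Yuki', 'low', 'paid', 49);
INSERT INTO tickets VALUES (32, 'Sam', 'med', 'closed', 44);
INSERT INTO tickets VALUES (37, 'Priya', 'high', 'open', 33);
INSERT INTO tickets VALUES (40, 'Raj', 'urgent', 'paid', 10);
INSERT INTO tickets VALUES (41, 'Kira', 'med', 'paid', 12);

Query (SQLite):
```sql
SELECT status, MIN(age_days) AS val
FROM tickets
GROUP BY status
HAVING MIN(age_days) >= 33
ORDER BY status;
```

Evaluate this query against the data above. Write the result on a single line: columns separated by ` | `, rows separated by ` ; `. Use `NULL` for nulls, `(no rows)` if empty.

(no rows)

Partition tickets by status; compute MIN(age_days) within each group.
HAVING: keep groups where MIN(age_days) >= 33.
  closed: ids {8, 10, 26, 32} → MIN(age_days)=0
  open: ids {17, 19, 21, 24, 37} → MIN(age_days)=19
  paid: ids {4, 22, 27, 40, 41} → MIN(age_days)=10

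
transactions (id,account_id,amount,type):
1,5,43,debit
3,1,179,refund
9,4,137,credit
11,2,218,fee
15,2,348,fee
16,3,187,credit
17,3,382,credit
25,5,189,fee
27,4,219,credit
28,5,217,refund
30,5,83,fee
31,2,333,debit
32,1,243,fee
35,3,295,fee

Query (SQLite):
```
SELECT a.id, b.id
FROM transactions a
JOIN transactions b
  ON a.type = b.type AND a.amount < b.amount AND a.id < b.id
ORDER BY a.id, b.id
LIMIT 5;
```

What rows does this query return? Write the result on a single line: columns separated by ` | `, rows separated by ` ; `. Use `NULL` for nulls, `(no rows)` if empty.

1 | 31 ; 3 | 28 ; 9 | 16 ; 9 | 17 ; 9 | 27

Pairs (a,b) with same type, a.amount < b.amount, a.id < b.id.
type groups: credit:{9,16,17,27} debit:{1,31} fee:{11,15,25,30,32,35} refund:{3,28}
Ordered by (a.id, b.id); first 5.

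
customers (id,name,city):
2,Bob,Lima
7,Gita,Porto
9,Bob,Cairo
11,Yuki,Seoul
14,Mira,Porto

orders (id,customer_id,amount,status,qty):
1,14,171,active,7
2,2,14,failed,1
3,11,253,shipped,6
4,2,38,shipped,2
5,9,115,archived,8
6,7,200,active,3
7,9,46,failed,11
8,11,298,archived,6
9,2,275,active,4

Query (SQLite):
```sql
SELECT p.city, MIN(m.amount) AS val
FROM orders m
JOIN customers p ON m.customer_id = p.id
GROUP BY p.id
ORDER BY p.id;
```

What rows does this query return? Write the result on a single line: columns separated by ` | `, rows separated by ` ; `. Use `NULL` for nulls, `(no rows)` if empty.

Join each orders row to its customers via customer_id.
Group joined rows by customers.id; compute MIN(m.amount) per group.
  2: ids {2, 4, 9} → MIN(m.amount)=14
  7: ids {6} → MIN(m.amount)=200
  9: ids {5, 7} → MIN(m.amount)=46
  11: ids {3, 8} → MIN(m.amount)=253
  14: ids {1} → MIN(m.amount)=171

Lima | 14 ; Porto | 200 ; Cairo | 46 ; Seoul | 253 ; Porto | 171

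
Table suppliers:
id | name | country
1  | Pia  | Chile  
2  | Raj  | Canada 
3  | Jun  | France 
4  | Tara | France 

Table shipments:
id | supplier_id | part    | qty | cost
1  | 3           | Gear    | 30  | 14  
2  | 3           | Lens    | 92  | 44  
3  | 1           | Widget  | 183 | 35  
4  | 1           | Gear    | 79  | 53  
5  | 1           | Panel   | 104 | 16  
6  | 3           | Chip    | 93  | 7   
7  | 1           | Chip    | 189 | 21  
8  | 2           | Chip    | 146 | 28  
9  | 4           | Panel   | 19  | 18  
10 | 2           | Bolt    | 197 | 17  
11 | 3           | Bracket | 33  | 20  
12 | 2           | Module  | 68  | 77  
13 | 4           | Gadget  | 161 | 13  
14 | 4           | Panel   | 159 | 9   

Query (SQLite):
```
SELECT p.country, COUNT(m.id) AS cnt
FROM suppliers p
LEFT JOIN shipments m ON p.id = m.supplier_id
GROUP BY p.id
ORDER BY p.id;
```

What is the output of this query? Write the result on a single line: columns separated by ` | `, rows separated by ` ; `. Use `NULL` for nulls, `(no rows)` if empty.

LEFT JOIN keeps every suppliers row; unmatched ones get NULL for shipments columns.
Group by suppliers.id and compute COUNT(m.id). COUNT(col) of an all-NULL group is 0.
  1: ids {3, 4, 5, 7} → COUNT(m.id)=4
  2: ids {8, 10, 12} → COUNT(m.id)=3
  3: ids {1, 2, 6, 11} → COUNT(m.id)=4
  4: ids {9, 13, 14} → COUNT(m.id)=3

Chile | 4 ; Canada | 3 ; France | 4 ; France | 3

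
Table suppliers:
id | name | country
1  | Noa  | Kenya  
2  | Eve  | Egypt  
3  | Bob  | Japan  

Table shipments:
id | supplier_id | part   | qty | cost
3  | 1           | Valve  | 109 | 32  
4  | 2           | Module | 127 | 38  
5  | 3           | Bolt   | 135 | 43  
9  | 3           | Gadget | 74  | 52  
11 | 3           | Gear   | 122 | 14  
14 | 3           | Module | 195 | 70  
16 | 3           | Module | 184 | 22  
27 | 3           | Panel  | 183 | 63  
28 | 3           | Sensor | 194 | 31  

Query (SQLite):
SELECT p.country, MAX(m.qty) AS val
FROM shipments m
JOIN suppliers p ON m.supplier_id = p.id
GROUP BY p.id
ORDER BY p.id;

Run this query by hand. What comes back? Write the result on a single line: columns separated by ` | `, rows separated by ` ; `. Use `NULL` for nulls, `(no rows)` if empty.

Join each shipments row to its suppliers via supplier_id.
Group joined rows by suppliers.id; compute MAX(m.qty) per group.
  1: ids {3} → MAX(m.qty)=109
  2: ids {4} → MAX(m.qty)=127
  3: ids {5, 9, 11, 14, 16, 27, 28} → MAX(m.qty)=195

Kenya | 109 ; Egypt | 127 ; Japan | 195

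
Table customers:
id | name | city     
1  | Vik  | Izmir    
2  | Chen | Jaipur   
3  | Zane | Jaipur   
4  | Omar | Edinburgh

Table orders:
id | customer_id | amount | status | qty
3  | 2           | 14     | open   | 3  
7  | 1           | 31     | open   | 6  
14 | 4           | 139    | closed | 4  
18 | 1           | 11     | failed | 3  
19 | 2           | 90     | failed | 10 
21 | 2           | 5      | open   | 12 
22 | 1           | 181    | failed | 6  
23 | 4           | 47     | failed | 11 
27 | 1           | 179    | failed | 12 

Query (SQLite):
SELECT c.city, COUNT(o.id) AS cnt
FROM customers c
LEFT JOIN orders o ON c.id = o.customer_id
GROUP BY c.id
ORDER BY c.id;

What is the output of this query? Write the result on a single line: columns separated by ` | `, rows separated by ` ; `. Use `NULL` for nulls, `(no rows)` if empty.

Izmir | 4 ; Jaipur | 3 ; Jaipur | 0 ; Edinburgh | 2

LEFT JOIN keeps every customers row; unmatched ones get NULL for orders columns.
Group by customers.id and compute COUNT(o.id). COUNT(col) of an all-NULL group is 0.
  1: ids {7, 18, 22, 27} → COUNT(o.id)=4
  2: ids {3, 19, 21} → COUNT(o.id)=3
  3: ids {—} → COUNT(o.id)=0
  4: ids {14, 23} → COUNT(o.id)=2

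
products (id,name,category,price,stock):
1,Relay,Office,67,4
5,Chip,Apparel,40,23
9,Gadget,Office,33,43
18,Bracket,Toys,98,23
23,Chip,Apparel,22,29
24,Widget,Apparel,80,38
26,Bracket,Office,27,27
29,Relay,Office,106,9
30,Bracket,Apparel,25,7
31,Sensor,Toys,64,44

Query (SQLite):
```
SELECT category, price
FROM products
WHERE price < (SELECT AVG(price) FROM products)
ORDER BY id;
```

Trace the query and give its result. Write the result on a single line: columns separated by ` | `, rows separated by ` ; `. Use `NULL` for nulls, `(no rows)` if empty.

Apparel | 40 ; Office | 33 ; Apparel | 22 ; Office | 27 ; Apparel | 25

Scalar subquery: AVG(price) over all products rows = 56.2.
Keep rows where price < that value.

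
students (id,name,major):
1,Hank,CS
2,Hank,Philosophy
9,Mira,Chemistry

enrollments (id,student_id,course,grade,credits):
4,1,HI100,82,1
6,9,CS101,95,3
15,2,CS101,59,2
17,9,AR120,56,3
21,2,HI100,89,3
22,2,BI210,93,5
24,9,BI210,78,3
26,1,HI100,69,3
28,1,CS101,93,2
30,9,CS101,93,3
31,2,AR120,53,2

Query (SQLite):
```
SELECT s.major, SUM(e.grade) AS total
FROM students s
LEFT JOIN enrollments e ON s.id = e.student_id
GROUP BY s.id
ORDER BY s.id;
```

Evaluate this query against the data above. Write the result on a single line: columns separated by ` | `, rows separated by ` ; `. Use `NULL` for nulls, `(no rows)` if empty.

CS | 244 ; Philosophy | 294 ; Chemistry | 322

LEFT JOIN keeps every students row; unmatched ones get NULL for enrollments columns.
Group by students.id and compute SUM(e.grade). SUM over an all-NULL group is NULL.
  1: ids {4, 26, 28} → SUM(e.grade)=244
  2: ids {15, 21, 22, 31} → SUM(e.grade)=294
  9: ids {6, 17, 24, 30} → SUM(e.grade)=322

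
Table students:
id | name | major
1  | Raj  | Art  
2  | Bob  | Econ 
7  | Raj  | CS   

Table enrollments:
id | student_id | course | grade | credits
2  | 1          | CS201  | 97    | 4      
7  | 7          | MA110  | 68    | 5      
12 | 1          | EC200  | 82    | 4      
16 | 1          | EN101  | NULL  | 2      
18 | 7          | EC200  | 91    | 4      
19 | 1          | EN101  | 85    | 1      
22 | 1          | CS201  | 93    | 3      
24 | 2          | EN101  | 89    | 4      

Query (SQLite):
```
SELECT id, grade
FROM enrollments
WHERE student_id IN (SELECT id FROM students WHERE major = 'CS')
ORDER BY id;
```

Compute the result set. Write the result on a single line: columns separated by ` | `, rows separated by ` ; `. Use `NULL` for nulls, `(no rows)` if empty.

Inner query: students.id where major = 'CS'.
Outer: keep enrollments rows whose student_id is in that set.
Inner query → {7}

7 | 68 ; 18 | 91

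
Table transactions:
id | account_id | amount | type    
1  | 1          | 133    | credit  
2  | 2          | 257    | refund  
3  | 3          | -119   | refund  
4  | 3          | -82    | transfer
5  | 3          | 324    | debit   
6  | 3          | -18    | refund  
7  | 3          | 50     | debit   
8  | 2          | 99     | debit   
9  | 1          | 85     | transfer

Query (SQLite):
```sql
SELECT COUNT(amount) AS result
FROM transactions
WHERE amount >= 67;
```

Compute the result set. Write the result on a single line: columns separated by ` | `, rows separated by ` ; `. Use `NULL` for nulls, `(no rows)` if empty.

5

Rows where amount >= 67 → amount values: [133, 257, 324, 99, 85].
COUNT(amount) counts non-NULL values → 5.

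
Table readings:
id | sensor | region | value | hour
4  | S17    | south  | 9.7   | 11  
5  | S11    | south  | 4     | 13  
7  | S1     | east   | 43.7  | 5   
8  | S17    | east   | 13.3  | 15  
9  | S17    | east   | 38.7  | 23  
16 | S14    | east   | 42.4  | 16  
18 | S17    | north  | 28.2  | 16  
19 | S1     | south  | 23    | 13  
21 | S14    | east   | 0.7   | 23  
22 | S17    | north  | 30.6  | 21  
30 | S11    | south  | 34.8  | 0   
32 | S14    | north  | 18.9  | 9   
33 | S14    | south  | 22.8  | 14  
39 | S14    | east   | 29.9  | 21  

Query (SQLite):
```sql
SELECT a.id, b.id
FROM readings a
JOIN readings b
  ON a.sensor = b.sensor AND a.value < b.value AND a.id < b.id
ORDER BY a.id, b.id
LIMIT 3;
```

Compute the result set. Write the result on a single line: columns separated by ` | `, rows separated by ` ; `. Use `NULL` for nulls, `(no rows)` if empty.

Pairs (a,b) with same sensor, a.value < b.value, a.id < b.id.
sensor groups: S1:{7,19} S11:{5,30} S14:{16,21,32,33,39} S17:{4,8,9,18,22}
Ordered by (a.id, b.id); first 3.

4 | 8 ; 4 | 9 ; 4 | 18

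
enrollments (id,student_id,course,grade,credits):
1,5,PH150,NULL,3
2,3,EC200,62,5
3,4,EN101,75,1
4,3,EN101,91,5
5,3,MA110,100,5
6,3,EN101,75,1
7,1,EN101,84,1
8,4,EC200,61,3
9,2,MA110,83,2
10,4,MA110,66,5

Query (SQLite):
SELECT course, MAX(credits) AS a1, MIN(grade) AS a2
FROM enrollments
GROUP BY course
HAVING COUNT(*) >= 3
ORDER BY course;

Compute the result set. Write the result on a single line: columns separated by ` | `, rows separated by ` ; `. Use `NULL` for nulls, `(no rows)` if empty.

Group enrollments by course.
Per group compute: MAX(credits), MIN(grade).
HAVING: drop groups with fewer than 3 rows.
  EC200: ids {2, 8} → MAX(credits)=5, MIN(grade)=61
  EN101: ids {3, 4, 6, 7} → MAX(credits)=5, MIN(grade)=75
  MA110: ids {5, 9, 10} → MAX(credits)=5, MIN(grade)=66
  PH150: ids {1} → MAX(credits)=3, MIN(grade)=NULL

EN101 | 5 | 75 ; MA110 | 5 | 66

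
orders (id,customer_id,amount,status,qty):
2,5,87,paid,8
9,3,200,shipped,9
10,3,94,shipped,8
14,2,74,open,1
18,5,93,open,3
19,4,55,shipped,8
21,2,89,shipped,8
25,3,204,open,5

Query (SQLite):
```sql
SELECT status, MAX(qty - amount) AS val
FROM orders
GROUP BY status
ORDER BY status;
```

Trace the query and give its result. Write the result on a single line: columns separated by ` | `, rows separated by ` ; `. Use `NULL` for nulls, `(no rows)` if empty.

For each row compute qty - amount.
Group by status; take MAX of the expression per group.
  open: ids {14, 18, 25} → MAX(qty - amount)=-73
  paid: ids {2} → MAX(qty - amount)=-79
  shipped: ids {9, 10, 19, 21} → MAX(qty - amount)=-47

open | -73 ; paid | -79 ; shipped | -47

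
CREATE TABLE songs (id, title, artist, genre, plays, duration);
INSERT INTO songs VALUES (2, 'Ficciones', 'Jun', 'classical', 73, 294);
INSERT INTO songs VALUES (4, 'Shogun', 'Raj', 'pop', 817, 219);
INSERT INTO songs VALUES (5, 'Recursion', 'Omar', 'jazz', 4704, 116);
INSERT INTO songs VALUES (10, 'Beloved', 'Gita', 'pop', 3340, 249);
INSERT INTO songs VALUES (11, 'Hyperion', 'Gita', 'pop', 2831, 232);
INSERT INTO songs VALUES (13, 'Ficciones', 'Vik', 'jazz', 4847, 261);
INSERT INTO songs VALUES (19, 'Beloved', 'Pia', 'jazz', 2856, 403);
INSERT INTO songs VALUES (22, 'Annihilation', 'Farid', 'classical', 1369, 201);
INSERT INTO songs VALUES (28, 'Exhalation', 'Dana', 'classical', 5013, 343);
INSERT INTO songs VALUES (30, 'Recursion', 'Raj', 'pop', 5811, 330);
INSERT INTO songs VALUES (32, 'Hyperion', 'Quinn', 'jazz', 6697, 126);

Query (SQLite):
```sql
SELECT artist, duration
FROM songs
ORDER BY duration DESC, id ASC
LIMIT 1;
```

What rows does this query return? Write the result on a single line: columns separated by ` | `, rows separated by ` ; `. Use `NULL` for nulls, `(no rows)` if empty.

Pia | 403

Sort by duration desc, tiebreak id asc: (403, id=19), (343, id=28), (330, id=30), (294, id=2) …. Take first 1.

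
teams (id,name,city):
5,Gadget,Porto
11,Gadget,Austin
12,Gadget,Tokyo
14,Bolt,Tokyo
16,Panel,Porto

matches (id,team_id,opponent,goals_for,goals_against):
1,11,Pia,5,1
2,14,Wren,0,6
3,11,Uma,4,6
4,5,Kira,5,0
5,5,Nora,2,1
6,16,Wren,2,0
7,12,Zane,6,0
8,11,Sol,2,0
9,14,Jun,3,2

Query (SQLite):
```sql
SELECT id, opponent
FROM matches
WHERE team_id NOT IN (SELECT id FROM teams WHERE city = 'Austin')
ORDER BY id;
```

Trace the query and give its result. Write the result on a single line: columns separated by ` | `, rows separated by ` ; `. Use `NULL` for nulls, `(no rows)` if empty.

Inner query: teams.id where city = 'Austin'.
Outer: keep matches rows whose team_id is not in that set.
Inner query → {11}

2 | Wren ; 4 | Kira ; 5 | Nora ; 6 | Wren ; 7 | Zane ; 9 | Jun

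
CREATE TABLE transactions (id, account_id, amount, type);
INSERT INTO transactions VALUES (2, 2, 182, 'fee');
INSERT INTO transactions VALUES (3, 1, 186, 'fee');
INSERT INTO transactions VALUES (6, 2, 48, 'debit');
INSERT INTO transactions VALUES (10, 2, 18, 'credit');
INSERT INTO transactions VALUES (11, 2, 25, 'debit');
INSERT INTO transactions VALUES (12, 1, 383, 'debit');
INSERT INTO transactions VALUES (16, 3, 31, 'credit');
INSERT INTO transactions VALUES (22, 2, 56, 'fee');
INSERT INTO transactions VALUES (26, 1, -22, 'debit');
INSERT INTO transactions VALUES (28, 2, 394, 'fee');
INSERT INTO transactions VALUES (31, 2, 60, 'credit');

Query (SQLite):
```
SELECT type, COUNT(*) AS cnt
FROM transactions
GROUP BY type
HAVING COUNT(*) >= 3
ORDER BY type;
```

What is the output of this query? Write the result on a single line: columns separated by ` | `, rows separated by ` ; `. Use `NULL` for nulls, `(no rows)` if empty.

credit | 3 ; debit | 4 ; fee | 4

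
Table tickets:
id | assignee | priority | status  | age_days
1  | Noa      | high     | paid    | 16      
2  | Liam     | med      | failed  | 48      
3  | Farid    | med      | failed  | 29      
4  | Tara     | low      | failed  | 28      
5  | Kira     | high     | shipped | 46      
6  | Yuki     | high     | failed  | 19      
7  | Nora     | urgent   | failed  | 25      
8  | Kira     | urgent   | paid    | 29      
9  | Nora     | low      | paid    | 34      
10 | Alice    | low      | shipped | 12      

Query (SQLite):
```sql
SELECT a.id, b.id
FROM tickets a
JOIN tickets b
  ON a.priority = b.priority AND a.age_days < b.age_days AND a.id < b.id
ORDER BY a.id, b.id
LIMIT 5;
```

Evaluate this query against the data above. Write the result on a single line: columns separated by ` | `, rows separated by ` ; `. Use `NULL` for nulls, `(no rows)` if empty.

Pairs (a,b) with same priority, a.age_days < b.age_days, a.id < b.id.
priority groups: high:{1,5,6} low:{4,9,10} med:{2,3} urgent:{7,8}
Ordered by (a.id, b.id); first 5.

1 | 5 ; 1 | 6 ; 4 | 9 ; 7 | 8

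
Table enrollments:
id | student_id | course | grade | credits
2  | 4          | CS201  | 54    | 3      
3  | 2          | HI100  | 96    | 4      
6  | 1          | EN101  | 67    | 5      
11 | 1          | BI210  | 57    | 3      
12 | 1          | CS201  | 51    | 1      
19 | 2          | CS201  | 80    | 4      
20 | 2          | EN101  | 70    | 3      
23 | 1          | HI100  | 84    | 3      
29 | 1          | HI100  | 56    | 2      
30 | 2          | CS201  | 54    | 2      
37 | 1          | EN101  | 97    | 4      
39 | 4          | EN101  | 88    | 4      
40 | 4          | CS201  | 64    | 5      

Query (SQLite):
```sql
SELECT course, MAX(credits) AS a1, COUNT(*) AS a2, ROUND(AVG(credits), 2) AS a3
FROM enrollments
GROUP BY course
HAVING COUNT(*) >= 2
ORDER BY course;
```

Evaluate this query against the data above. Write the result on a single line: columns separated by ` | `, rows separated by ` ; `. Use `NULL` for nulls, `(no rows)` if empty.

CS201 | 5 | 5 | 3 ; EN101 | 5 | 4 | 4 ; HI100 | 4 | 3 | 3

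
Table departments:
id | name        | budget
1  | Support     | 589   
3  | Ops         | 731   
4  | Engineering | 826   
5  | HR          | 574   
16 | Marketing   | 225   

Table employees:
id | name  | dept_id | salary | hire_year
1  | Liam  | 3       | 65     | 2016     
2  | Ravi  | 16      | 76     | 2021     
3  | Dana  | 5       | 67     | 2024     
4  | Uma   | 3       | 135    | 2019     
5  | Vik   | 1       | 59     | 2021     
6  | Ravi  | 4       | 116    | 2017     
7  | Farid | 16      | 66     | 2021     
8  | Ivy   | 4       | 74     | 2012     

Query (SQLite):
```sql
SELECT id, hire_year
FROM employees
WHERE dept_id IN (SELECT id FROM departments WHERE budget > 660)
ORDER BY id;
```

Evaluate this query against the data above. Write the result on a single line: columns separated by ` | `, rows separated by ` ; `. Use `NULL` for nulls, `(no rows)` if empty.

Inner query: departments.id where budget > 660.
Outer: keep employees rows whose dept_id is in that set.
Inner query → {3, 4}

1 | 2016 ; 4 | 2019 ; 6 | 2017 ; 8 | 2012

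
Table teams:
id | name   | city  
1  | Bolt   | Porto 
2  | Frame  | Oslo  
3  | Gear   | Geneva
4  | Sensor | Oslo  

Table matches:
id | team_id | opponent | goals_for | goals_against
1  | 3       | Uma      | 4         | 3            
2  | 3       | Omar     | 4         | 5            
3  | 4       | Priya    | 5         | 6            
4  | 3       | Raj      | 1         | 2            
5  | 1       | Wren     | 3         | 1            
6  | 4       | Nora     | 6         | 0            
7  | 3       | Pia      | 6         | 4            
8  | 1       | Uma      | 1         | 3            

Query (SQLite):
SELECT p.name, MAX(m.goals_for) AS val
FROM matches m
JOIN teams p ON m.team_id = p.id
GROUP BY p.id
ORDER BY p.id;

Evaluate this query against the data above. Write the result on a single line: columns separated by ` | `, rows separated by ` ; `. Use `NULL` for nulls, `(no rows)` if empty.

Bolt | 3 ; Gear | 6 ; Sensor | 6

Join each matches row to its teams via team_id.
Group joined rows by teams.id; compute MAX(m.goals_for) per group.
  1: ids {5, 8} → MAX(m.goals_for)=3
  3: ids {1, 2, 4, 7} → MAX(m.goals_for)=6
  4: ids {3, 6} → MAX(m.goals_for)=6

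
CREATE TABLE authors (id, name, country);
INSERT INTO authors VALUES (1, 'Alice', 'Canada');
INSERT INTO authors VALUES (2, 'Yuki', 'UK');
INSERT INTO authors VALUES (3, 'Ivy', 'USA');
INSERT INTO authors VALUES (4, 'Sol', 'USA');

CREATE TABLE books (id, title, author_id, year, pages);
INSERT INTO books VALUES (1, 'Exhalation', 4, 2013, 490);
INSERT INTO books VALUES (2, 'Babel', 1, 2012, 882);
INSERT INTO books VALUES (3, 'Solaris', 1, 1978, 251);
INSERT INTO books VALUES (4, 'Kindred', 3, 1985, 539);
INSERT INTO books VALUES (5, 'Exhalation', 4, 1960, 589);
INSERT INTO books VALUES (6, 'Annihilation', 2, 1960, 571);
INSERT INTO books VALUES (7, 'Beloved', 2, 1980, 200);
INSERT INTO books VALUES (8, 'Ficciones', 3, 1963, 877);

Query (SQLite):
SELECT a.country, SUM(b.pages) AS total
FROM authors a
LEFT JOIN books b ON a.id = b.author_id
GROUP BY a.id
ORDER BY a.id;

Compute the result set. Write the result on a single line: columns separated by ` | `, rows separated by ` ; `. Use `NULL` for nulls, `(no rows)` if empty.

Canada | 1133 ; UK | 771 ; USA | 1416 ; USA | 1079

LEFT JOIN keeps every authors row; unmatched ones get NULL for books columns.
Group by authors.id and compute SUM(b.pages). SUM over an all-NULL group is NULL.
  1: ids {2, 3} → SUM(b.pages)=1133
  2: ids {6, 7} → SUM(b.pages)=771
  3: ids {4, 8} → SUM(b.pages)=1416
  4: ids {1, 5} → SUM(b.pages)=1079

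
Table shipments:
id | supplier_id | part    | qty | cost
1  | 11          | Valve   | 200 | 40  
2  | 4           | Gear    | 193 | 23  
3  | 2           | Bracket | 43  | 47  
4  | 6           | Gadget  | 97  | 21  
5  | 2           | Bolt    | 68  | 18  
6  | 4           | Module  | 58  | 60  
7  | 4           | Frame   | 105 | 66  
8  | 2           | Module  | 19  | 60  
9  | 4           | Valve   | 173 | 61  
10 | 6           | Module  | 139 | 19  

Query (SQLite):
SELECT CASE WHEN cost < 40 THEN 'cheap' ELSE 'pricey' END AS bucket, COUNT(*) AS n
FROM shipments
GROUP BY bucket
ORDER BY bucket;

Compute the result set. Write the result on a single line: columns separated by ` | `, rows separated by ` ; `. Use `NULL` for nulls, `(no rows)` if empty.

Bucket rows by cost < 40 → 'cheap' else 'pricey'; count each bucket.

cheap | 4 ; pricey | 6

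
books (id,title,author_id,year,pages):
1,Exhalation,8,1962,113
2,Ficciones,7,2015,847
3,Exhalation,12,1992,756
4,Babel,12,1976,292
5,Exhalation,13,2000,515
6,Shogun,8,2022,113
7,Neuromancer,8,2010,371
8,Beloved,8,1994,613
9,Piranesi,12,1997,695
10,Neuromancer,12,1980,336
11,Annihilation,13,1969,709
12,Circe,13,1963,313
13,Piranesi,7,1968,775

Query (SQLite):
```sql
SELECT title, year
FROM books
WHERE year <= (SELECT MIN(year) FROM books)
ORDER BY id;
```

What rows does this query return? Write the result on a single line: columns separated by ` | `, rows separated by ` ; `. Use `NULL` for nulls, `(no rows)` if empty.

Scalar subquery: MIN(year) over all books rows = 1962.
Keep rows where year <= that value.

Exhalation | 1962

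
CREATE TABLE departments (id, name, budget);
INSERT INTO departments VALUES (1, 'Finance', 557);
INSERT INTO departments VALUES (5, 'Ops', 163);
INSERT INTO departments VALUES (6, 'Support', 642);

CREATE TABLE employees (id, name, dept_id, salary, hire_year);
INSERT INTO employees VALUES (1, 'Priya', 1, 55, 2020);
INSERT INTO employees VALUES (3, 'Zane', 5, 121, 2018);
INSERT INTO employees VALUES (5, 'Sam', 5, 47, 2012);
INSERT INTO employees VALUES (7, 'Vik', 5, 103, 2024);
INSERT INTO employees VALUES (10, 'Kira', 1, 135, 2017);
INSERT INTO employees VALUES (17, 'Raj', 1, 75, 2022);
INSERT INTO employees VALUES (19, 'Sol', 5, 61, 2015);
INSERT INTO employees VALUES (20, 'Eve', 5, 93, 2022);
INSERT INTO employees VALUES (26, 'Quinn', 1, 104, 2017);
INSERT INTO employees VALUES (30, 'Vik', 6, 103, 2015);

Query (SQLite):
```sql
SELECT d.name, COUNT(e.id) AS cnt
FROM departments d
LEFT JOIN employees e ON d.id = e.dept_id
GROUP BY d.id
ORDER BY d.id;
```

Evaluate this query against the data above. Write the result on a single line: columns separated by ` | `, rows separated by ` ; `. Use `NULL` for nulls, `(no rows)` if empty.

Finance | 4 ; Ops | 5 ; Support | 1

LEFT JOIN keeps every departments row; unmatched ones get NULL for employees columns.
Group by departments.id and compute COUNT(e.id). COUNT(col) of an all-NULL group is 0.
  1: ids {1, 10, 17, 26} → COUNT(e.id)=4
  5: ids {3, 5, 7, 19, 20} → COUNT(e.id)=5
  6: ids {30} → COUNT(e.id)=1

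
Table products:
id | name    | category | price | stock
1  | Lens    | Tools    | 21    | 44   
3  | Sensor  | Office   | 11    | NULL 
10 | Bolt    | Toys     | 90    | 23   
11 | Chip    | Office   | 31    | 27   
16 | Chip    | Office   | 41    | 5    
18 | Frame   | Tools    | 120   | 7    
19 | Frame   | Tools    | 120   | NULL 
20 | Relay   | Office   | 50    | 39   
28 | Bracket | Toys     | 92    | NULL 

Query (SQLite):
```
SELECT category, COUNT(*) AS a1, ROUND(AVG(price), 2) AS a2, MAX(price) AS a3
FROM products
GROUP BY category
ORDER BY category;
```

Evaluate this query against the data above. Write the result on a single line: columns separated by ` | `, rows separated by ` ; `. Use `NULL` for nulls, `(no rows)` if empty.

Office | 4 | 33.25 | 50 ; Tools | 3 | 87 | 120 ; Toys | 2 | 91 | 92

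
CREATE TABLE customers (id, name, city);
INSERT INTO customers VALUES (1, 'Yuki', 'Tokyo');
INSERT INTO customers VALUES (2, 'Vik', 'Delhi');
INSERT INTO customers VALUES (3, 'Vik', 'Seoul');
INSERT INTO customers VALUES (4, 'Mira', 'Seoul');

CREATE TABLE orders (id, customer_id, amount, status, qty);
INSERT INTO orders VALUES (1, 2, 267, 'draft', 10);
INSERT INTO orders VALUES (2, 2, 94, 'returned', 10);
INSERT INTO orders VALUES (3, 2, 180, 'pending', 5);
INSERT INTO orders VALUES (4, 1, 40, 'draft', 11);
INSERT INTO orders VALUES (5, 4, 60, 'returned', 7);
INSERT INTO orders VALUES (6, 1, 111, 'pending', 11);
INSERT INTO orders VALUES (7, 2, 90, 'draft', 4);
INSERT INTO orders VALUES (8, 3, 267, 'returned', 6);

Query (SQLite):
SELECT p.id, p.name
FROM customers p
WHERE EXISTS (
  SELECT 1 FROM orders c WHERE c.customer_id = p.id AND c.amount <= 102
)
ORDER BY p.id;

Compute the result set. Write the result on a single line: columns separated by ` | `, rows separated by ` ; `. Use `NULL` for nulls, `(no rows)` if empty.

For each customers row, check whether any orders with matching customer_id has amount <= 102.
Keep rows where that is true.

1 | Yuki ; 2 | Vik ; 4 | Mira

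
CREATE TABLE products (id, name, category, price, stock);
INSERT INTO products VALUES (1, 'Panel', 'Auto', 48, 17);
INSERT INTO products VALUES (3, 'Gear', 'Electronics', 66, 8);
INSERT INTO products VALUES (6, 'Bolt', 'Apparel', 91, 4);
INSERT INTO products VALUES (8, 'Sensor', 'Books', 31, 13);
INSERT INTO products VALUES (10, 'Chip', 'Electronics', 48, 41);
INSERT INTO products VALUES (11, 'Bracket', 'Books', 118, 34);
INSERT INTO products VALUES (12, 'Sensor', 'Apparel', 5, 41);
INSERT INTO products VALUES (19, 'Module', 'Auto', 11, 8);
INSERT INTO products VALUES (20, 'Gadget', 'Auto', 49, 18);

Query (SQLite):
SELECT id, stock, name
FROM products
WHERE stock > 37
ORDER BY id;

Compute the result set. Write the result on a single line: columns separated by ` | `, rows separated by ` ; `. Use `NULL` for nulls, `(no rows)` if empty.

10 | 41 | Chip ; 12 | 41 | Sensor

stock > 37: ids {10, 12}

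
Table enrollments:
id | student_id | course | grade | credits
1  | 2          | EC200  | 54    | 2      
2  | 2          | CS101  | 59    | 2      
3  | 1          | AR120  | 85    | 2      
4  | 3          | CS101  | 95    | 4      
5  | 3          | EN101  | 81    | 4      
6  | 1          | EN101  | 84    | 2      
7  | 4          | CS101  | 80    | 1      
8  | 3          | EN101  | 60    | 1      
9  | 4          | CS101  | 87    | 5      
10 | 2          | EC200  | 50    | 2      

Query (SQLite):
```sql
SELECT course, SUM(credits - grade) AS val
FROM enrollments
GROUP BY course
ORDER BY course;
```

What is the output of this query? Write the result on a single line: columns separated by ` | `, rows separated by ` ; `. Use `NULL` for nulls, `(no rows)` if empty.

For each row compute credits - grade.
Group by course; take SUM of the expression per group.
  AR120: ids {3} → SUM(credits - grade)=-83
  CS101: ids {2, 4, 7, 9} → SUM(credits - grade)=-309
  EC200: ids {1, 10} → SUM(credits - grade)=-100
  EN101: ids {5, 6, 8} → SUM(credits - grade)=-218

AR120 | -83 ; CS101 | -309 ; EC200 | -100 ; EN101 | -218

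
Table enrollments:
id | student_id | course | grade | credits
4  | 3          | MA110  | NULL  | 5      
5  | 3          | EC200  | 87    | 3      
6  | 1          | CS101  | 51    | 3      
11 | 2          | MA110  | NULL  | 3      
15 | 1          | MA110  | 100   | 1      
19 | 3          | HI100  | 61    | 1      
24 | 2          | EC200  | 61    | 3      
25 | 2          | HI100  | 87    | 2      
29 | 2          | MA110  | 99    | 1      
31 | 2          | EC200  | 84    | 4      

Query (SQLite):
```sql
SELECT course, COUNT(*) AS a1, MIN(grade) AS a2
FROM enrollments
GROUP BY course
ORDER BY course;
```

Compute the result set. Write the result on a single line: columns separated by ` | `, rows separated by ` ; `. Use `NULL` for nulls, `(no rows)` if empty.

Group enrollments by course.
Per group compute: COUNT(*), MIN(grade).
  CS101: ids {6} → COUNT(*)=1, MIN(grade)=51
  EC200: ids {5, 24, 31} → COUNT(*)=3, MIN(grade)=61
  HI100: ids {19, 25} → COUNT(*)=2, MIN(grade)=61
  MA110: ids {4, 11, 15, 29} → COUNT(*)=4, MIN(grade)=99

CS101 | 1 | 51 ; EC200 | 3 | 61 ; HI100 | 2 | 61 ; MA110 | 4 | 99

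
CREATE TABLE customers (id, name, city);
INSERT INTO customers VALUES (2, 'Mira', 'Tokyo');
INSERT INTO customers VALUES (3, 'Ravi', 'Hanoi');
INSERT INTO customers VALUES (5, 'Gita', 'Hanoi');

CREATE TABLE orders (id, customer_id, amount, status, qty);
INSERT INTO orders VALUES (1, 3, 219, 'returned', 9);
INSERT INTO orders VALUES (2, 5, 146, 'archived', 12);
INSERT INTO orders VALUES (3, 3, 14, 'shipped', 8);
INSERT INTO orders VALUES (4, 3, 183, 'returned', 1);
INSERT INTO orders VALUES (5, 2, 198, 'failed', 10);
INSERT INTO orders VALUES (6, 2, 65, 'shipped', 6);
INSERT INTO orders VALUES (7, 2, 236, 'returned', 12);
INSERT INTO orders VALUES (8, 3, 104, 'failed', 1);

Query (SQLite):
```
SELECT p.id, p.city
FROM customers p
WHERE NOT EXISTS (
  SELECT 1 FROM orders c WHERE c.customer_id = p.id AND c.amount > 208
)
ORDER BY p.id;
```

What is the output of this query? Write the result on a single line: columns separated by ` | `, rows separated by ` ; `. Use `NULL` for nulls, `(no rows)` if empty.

For each customers row, check whether any orders with matching customer_id has amount > 208.
Keep rows where that is false.

5 | Hanoi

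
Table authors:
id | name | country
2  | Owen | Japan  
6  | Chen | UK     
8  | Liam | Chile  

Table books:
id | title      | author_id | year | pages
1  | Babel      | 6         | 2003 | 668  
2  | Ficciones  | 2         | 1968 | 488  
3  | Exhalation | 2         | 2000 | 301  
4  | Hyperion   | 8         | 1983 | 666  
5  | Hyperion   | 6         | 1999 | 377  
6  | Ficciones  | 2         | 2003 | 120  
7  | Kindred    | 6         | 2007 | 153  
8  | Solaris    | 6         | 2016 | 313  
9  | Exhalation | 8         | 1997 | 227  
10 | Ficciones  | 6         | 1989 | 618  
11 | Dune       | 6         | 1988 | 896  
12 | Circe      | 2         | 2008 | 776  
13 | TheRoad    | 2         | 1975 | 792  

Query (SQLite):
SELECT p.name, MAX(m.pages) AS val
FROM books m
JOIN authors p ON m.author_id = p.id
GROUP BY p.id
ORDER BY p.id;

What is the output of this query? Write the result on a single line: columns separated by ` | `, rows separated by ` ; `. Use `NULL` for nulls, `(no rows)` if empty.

Owen | 792 ; Chen | 896 ; Liam | 666

Join each books row to its authors via author_id.
Group joined rows by authors.id; compute MAX(m.pages) per group.
  2: ids {2, 3, 6, 12, 13} → MAX(m.pages)=792
  6: ids {1, 5, 7, 8, 10, 11} → MAX(m.pages)=896
  8: ids {4, 9} → MAX(m.pages)=666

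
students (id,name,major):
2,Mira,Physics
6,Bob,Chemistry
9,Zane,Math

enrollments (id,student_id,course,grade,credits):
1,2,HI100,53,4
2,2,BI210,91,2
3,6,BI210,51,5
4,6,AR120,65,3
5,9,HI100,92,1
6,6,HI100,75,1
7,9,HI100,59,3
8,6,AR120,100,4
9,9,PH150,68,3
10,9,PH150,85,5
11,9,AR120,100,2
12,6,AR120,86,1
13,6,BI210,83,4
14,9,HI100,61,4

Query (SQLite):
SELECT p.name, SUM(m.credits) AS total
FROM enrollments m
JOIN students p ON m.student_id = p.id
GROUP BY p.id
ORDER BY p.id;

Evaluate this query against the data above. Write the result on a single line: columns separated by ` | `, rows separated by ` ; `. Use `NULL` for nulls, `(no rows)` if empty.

Join each enrollments row to its students via student_id.
Group joined rows by students.id; compute SUM(m.credits) per group.
  2: ids {1, 2} → SUM(m.credits)=6
  6: ids {3, 4, 6, 8, 12, 13} → SUM(m.credits)=18
  9: ids {5, 7, 9, 10, 11, 14} → SUM(m.credits)=18

Mira | 6 ; Bob | 18 ; Zane | 18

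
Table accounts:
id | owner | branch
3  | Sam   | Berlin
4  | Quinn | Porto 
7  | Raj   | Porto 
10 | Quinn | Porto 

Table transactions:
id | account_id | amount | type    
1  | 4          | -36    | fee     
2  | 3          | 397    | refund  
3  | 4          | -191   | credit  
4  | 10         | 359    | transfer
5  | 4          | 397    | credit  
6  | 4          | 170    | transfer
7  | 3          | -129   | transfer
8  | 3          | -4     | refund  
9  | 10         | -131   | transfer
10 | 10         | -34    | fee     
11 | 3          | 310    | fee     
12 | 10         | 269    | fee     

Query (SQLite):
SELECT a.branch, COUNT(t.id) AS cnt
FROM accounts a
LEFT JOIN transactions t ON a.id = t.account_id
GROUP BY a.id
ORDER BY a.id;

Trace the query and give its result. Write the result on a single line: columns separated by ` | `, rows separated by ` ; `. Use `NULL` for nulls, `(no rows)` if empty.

Berlin | 4 ; Porto | 4 ; Porto | 0 ; Porto | 4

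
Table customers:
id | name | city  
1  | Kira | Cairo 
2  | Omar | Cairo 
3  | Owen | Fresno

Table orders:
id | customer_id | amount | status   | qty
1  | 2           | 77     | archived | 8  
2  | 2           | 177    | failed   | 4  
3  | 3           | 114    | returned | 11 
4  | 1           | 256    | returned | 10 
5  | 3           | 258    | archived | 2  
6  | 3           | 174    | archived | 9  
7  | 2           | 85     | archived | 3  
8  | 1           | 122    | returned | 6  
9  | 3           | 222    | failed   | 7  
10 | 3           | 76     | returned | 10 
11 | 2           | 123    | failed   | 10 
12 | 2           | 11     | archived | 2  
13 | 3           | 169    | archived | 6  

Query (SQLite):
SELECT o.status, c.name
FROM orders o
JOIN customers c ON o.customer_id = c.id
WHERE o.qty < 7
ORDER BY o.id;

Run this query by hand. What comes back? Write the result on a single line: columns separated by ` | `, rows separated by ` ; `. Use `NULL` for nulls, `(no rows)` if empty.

Each orders row matches the customers row where customer_id = customers.id.
Then keep rows with o.qty < 7.

failed | Omar ; archived | Owen ; archived | Omar ; returned | Kira ; archived | Omar ; archived | Owen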